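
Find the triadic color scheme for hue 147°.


Triadic: equally spaced at 120° intervals
H1 = 147°
H2 = (147 + 120) mod 360 = 267°
H3 = (147 + 240) mod 360 = 27°
Triadic = 147°, 267°, 27°


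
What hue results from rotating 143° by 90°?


New hue = (H + rotation) mod 360
New hue = (143 + 90) mod 360
= 233 mod 360
= 233°


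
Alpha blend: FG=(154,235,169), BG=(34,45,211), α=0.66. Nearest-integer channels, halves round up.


C = α×F + (1-α)×B, with 1-α = 0.34
R: 0.66×154 + 0.34×34 = 101.64 + 11.56 = 113.20 → 113
G: 0.66×235 + 0.34×45 = 155.10 + 15.30 = 170.40 → 170
B: 0.66×169 + 0.34×211 = 111.54 + 71.74 = 183.28 → 183
= RGB(113, 170, 183)


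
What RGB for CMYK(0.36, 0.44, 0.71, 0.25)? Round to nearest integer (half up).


R = 255 × (1-C) × (1-K) = 255 × 0.64 × 0.75 = 122.4 → 122
G = 255 × (1-M) × (1-K) = 255 × 0.56 × 0.75 = 107.1 → 107
B = 255 × (1-Y) × (1-K) = 255 × 0.29 × 0.75 = 55.4625 → 55
= RGB(122, 107, 55)


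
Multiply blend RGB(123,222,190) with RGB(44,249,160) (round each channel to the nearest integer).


Multiply: C = A×B/255, rounded to nearest integer
R: 123×44/255 = 5412/255 ≈ 21.224 → 21
G: 222×249/255 = 55278/255 ≈ 216.776 → 217
B: 190×160/255 = 30400/255 ≈ 119.216 → 119
= RGB(21, 217, 119)


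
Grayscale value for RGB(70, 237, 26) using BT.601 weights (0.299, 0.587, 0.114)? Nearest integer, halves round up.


Gray = 0.299×R + 0.587×G + 0.114×B
Gray = 0.299×70 + 0.587×237 + 0.114×26
Gray = 20.930 + 139.119 + 2.964
Gray = 163.013 → round half up → 163
Gray = 163


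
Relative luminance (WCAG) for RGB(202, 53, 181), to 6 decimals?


Linearize each channel (sRGB transfer function): c = v/255; c_lin = c/12.92 if c ≤ 0.04045, else ((c+0.055)/1.055)^2.4
  R: 202/255 ≈ 0.792157 > 0.04045 → ((0.792157+0.055)/1.055)^2.4 ≈ 0.590619
  G: 53/255 ≈ 0.207843 > 0.04045 → ((0.207843+0.055)/1.055)^2.4 ≈ 0.035601
  B: 181/255 ≈ 0.709804 > 0.04045 → ((0.709804+0.055)/1.055)^2.4 ≈ 0.462077
R_lin = 0.590619, G_lin = 0.035601, B_lin = 0.462077
L = 0.2126×R + 0.7152×G + 0.0722×B
L = 0.2126×0.590619 + 0.7152×0.035601 + 0.0722×0.462077
L ≈ 0.184390


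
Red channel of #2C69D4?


Color: #2C69D4
R = 2C = 44
G = 69 = 105
B = D4 = 212
Red = 44


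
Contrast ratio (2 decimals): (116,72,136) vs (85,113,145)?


Linearize each sRGB channel c=v/255: c/12.92 if c ≤ 0.04045 else ((c+0.055)/1.055)^2.4
L = 0.2126×R_lin + 0.7152×G_lin + 0.0722×B_lin
Color 1 (116,72,136):
  R=116: 116/255≈0.4549 > 0.04045 → ((0.4549+0.055)/1.055)^2.4 ≈ 0.17465
  G=72: 72/255≈0.2824 > 0.04045 → ((0.2824+0.055)/1.055)^2.4 ≈ 0.06480
  B=136: 136/255≈0.5333 > 0.04045 → ((0.5333+0.055)/1.055)^2.4 ≈ 0.24620
  L1 = 0.2126×0.17465 + 0.7152×0.06480 + 0.0722×0.24620 ≈ 0.10125
Color 2 (85,113,145):
  R=85: 85/255≈0.3333 > 0.04045 → ((0.3333+0.055)/1.055)^2.4 ≈ 0.09084
  G=113: 113/255≈0.4431 > 0.04045 → ((0.4431+0.055)/1.055)^2.4 ≈ 0.16513
  B=145: 145/255≈0.5686 > 0.04045 → ((0.5686+0.055)/1.055)^2.4 ≈ 0.28315
  L2 = 0.2126×0.09084 + 0.7152×0.16513 + 0.0722×0.28315 ≈ 0.15786
Lighter = 0.15786, Darker = 0.10125
Ratio = (L_lighter + 0.05) / (L_darker + 0.05)
Ratio = (0.15786 + 0.05) / (0.10125 + 0.05) = 0.20786 / 0.15125 ≈ 1.3742
Ratio ≈ 1.37:1


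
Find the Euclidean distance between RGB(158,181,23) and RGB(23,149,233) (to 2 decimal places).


d = √[(R₁-R₂)² + (G₁-G₂)² + (B₁-B₂)²]
d = √[(158-23)² + (181-149)² + (23-233)²]
d = √[18225 + 1024 + 44100]
d = √63349
d ≈ 251.69


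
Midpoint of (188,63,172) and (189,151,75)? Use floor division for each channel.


Midpoint: each channel = ⌊(C₁+C₂)/2⌋
R: ⌊(188+189)/2⌋ = 188
G: ⌊(63+151)/2⌋ = 107
B: ⌊(172+75)/2⌋ = 123
= RGB(188, 107, 123)


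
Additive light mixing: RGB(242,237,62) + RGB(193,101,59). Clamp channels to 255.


Additive: each channel = min(255, C₁+C₂)
R: 242+193 = 435 → 255
G: 237+101 = 338 → 255
B: 62+59 = 121 → 121
= RGB(255, 255, 121)


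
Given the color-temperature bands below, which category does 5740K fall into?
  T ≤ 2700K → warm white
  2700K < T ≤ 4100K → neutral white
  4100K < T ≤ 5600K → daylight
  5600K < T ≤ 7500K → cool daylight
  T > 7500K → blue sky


Temperature: 5740K
5600K < 5740K ≤ 7500K → cool daylight
Classification: cool daylight


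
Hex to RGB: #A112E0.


A1 → 161 (R)
12 → 18 (G)
E0 → 224 (B)
= RGB(161, 18, 224)


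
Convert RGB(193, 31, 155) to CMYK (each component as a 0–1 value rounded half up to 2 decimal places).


R'=193/255≈0.7569, G'=31/255≈0.1216, B'=155/255≈0.6078
K = 1 - max(R',G',B') = 1 - 193/255 = 62/255 = 0.24313… → 0.24
(1-R'-K)/(1-K) simplifies to (max-R)/max with max = 193:
C = (193-193)/193 = 0/193 = 0 → 0.00
M = (193-31)/193 = 162/193 = 0.83937… → 0.84
Y = (193-155)/193 = 38/193 = 0.19689… → 0.20
= CMYK(0.00, 0.84, 0.20, 0.24)


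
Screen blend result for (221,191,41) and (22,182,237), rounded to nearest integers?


Screen: C = 255 - (255-A)×(255-B)/255, rounded to nearest integer
R: 255 - (255-221)×(255-22)/255 = 255 - 7922/255 ≈ 255 - 31.067 = 223.933 → 224
G: 255 - (255-191)×(255-182)/255 = 255 - 4672/255 ≈ 255 - 18.322 = 236.678 → 237
B: 255 - (255-41)×(255-237)/255 = 255 - 3852/255 ≈ 255 - 15.106 = 239.894 → 240
= RGB(224, 237, 240)


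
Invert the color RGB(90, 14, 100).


Invert: (255-R, 255-G, 255-B)
R: 255-90 = 165
G: 255-14 = 241
B: 255-100 = 155
= RGB(165, 241, 155)


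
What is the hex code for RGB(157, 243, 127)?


R = 157 → 9D (hex)
G = 243 → F3 (hex)
B = 127 → 7F (hex)
Hex = #9DF37F


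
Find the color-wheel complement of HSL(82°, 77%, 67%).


Complement = opposite side of color wheel = hue + 180°
H' = (82 + 180) mod 360 = 262°
S and L unchanged.
= HSL(262°, 77%, 67%)


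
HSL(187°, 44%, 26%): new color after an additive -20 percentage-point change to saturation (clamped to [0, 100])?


Original S = 44%
Adjustment = -20 percentage points
New S = 44 + (-20) = 24
Clamp to [0, 100] → 24
= HSL(187°, 24%, 26%)


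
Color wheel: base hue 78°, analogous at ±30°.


Base hue: 78°
Left analog: (78 - 30) mod 360 = 48°
Right analog: (78 + 30) mod 360 = 108°
Analogous hues = 48° and 108°


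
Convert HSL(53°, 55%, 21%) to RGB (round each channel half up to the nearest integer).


H=53°, S=0.55, L=0.21
C = (1-|2L-1|)×S = (1-|-0.58|)×0.55 = 0.231
H' = H/60 = 53/60 ≈ 0.8833; X = C×(1-|H' mod 2 - 1|) = 0.20405
m = L - C/2 = 0.21 - 0.1155 = 0.0945
Sector ⌊H'⌋ = 0 → (R',G',B') = (0.231, 0.20405, 0.0)
RGB = ((R'+m)×255, (G'+m)×255, (B'+m)×255) = (83.0025, 76.13025, 24.0975)
Round half up → RGB(83, 76, 24)


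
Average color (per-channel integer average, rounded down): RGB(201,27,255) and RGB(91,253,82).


Midpoint: each channel = ⌊(C₁+C₂)/2⌋
R: ⌊(201+91)/2⌋ = 146
G: ⌊(27+253)/2⌋ = 140
B: ⌊(255+82)/2⌋ = 168
= RGB(146, 140, 168)


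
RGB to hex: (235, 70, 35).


R = 235 → EB (hex)
G = 70 → 46 (hex)
B = 35 → 23 (hex)
Hex = #EB4623


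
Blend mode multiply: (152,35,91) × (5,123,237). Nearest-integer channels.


Multiply: C = A×B/255, rounded to nearest integer
R: 152×5/255 = 760/255 ≈ 2.980 → 3
G: 35×123/255 = 4305/255 ≈ 16.882 → 17
B: 91×237/255 = 21567/255 ≈ 84.576 → 85
= RGB(3, 17, 85)


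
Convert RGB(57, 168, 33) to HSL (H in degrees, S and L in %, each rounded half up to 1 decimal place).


Normalize: R'=57/255≈0.2235, G'=168/255≈0.6588, B'=33/255≈0.1294
Max=168/255, Min=33/255, Δ=Max-Min=135/255
L = (Max+Min)/2 = (168+33)/510 = 201/510 = 0.39411… → L = 39.4%
L ≤ 0.5 → S = Δ/(Max+Min) = 135/(168+33) = 135/201 = 0.67164… → S = 67.2%
(the 1/255 factors cancel in S and H, so raw channel differences can be used)
Max is G' → H = 60 × ((B-R)/Δ + 2) = 60 × ((33-57)/135 + 2)
  -24/135 + 2 = -0.1777… + 2 = 1.8222…
  H = 60 × 1.8222… = 109.333…° → H = 109.3°
= HSL(109.3°, 67.2%, 39.4%)


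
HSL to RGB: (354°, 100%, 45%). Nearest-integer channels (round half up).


H=354°, S=1.00, L=0.45
C = (1-|2L-1|)×S = (1-|-0.10|)×1.00 = 0.9
H' = H/60 = 354/60 ≈ 5.9000; X = C×(1-|H' mod 2 - 1|) = 0.09
m = L - C/2 = 0.45 - 0.45 = 0
Sector ⌊H'⌋ = 5 → (R',G',B') = (0.9, 0.0, 0.09)
RGB = ((R'+m)×255, (G'+m)×255, (B'+m)×255) = (229.5, 0.0, 22.95)
Round half up → RGB(230, 0, 23)


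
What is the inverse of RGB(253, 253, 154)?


Invert: (255-R, 255-G, 255-B)
R: 255-253 = 2
G: 255-253 = 2
B: 255-154 = 101
= RGB(2, 2, 101)


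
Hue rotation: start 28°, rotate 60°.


New hue = (H + rotation) mod 360
New hue = (28 + 60) mod 360
= 88 mod 360
= 88°


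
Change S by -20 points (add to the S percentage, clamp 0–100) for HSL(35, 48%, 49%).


Original S = 48%
Adjustment = -20 percentage points
New S = 48 + (-20) = 28
Clamp to [0, 100] → 28
= HSL(35°, 28%, 49%)


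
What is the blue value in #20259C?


Color: #20259C
R = 20 = 32
G = 25 = 37
B = 9C = 156
Blue = 156


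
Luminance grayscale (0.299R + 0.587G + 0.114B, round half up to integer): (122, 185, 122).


Gray = 0.299×R + 0.587×G + 0.114×B
Gray = 0.299×122 + 0.587×185 + 0.114×122
Gray = 36.478 + 108.595 + 13.908
Gray = 158.981 → round half up → 159
Gray = 159


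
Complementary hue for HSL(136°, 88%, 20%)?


Complement = opposite side of color wheel = hue + 180°
H' = (136 + 180) mod 360 = 316°
S and L unchanged.
= HSL(316°, 88%, 20%)


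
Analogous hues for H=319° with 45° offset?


Base hue: 319°
Left analog: (319 - 45) mod 360 = 274°
Right analog: (319 + 45) mod 360 = 4°
Analogous hues = 274° and 4°


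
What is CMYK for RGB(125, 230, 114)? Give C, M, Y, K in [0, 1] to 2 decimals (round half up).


R'=125/255≈0.4902, G'=230/255≈0.9020, B'=114/255≈0.4471
K = 1 - max(R',G',B') = 1 - 230/255 = 25/255 = 0.09803… → 0.10
(1-R'-K)/(1-K) simplifies to (max-R)/max with max = 230:
C = (230-125)/230 = 105/230 = 0.45652… → 0.46
M = (230-230)/230 = 0/230 = 0 → 0.00
Y = (230-114)/230 = 116/230 = 0.50434… → 0.50
= CMYK(0.46, 0.00, 0.50, 0.10)


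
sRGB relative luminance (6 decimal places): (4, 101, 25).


Linearize each channel (sRGB transfer function): c = v/255; c_lin = c/12.92 if c ≤ 0.04045, else ((c+0.055)/1.055)^2.4
  R: 4/255 ≈ 0.015686 ≤ 0.04045 → 0.015686/12.92 ≈ 0.001214
  G: 101/255 ≈ 0.396078 > 0.04045 → ((0.396078+0.055)/1.055)^2.4 ≈ 0.130136
  B: 25/255 ≈ 0.098039 > 0.04045 → ((0.098039+0.055)/1.055)^2.4 ≈ 0.009721
R_lin = 0.001214, G_lin = 0.130136, B_lin = 0.009721
L = 0.2126×R + 0.7152×G + 0.0722×B
L = 0.2126×0.001214 + 0.7152×0.130136 + 0.0722×0.009721
L ≈ 0.094034


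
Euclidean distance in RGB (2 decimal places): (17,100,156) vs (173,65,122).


d = √[(R₁-R₂)² + (G₁-G₂)² + (B₁-B₂)²]
d = √[(17-173)² + (100-65)² + (156-122)²]
d = √[24336 + 1225 + 1156]
d = √26717
d ≈ 163.45


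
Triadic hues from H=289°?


Triadic: equally spaced at 120° intervals
H1 = 289°
H2 = (289 + 120) mod 360 = 49°
H3 = (289 + 240) mod 360 = 169°
Triadic = 289°, 49°, 169°


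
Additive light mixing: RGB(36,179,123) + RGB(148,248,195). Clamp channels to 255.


Additive: each channel = min(255, C₁+C₂)
R: 36+148 = 184 → 184
G: 179+248 = 427 → 255
B: 123+195 = 318 → 255
= RGB(184, 255, 255)


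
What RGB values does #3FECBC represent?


3F → 63 (R)
EC → 236 (G)
BC → 188 (B)
= RGB(63, 236, 188)


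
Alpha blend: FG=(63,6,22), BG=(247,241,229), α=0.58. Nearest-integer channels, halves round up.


C = α×F + (1-α)×B, with 1-α = 0.42
R: 0.58×63 + 0.42×247 = 36.54 + 103.74 = 140.28 → 140
G: 0.58×6 + 0.42×241 = 3.48 + 101.22 = 104.70 → 105
B: 0.58×22 + 0.42×229 = 12.76 + 96.18 = 108.94 → 109
= RGB(140, 105, 109)


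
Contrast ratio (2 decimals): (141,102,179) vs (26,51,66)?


Linearize each sRGB channel c=v/255: c/12.92 if c ≤ 0.04045 else ((c+0.055)/1.055)^2.4
L = 0.2126×R_lin + 0.7152×G_lin + 0.0722×B_lin
Color 1 (141,102,179):
  R=141: 141/255≈0.5529 > 0.04045 → ((0.5529+0.055)/1.055)^2.4 ≈ 0.26636
  G=102: 102/255≈0.4000 > 0.04045 → ((0.4000+0.055)/1.055)^2.4 ≈ 0.13287
  B=179: 179/255≈0.7020 > 0.04045 → ((0.7020+0.055)/1.055)^2.4 ≈ 0.45079
  L1 = 0.2126×0.26636 + 0.7152×0.13287 + 0.0722×0.45079 ≈ 0.18420
Color 2 (26,51,66):
  R=26: 26/255≈0.1020 > 0.04045 → ((0.1020+0.055)/1.055)^2.4 ≈ 0.01033
  G=51: 51/255≈0.2000 > 0.04045 → ((0.2000+0.055)/1.055)^2.4 ≈ 0.03310
  B=66: 66/255≈0.2588 > 0.04045 → ((0.2588+0.055)/1.055)^2.4 ≈ 0.05448
  L2 = 0.2126×0.01033 + 0.7152×0.03310 + 0.0722×0.05448 ≈ 0.02981
Lighter = 0.18420, Darker = 0.02981
Ratio = (L_lighter + 0.05) / (L_darker + 0.05)
Ratio = (0.18420 + 0.05) / (0.02981 + 0.05) = 0.23420 / 0.07981 ≈ 2.9346
Ratio ≈ 2.93:1


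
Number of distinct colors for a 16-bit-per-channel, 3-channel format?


Total bits = 16 bits/channel × 3 channels = 48 bits
Distinct colors = 2^48
= 281,474,976,710,656 colors


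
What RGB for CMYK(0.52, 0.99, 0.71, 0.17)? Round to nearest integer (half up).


R = 255 × (1-C) × (1-K) = 255 × 0.48 × 0.83 = 101.592 → 102
G = 255 × (1-M) × (1-K) = 255 × 0.01 × 0.83 = 2.1165 → 2
B = 255 × (1-Y) × (1-K) = 255 × 0.29 × 0.83 = 61.3785 → 61
= RGB(102, 2, 61)


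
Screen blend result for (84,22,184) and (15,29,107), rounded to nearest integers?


Screen: C = 255 - (255-A)×(255-B)/255, rounded to nearest integer
R: 255 - (255-84)×(255-15)/255 = 255 - 41040/255 ≈ 255 - 160.941 = 94.059 → 94
G: 255 - (255-22)×(255-29)/255 = 255 - 52658/255 ≈ 255 - 206.502 = 48.498 → 48
B: 255 - (255-184)×(255-107)/255 = 255 - 10508/255 ≈ 255 - 41.208 = 213.792 → 214
= RGB(94, 48, 214)


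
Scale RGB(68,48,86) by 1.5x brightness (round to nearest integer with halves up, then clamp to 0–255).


Multiply each channel by 1.5, round half up, clamp to [0, 255]
R: 68×1.5 = 102
G: 48×1.5 = 72
B: 86×1.5 = 129
= RGB(102, 72, 129)


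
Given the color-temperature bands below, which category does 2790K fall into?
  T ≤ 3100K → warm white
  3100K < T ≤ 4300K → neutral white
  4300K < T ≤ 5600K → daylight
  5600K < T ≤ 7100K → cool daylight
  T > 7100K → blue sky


Temperature: 2790K
2790K ≤ 3100K → warm white
Classification: warm white


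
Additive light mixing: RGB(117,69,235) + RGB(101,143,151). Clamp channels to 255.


Additive: each channel = min(255, C₁+C₂)
R: 117+101 = 218 → 218
G: 69+143 = 212 → 212
B: 235+151 = 386 → 255
= RGB(218, 212, 255)


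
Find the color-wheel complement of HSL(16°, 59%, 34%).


Complement = opposite side of color wheel = hue + 180°
H' = (16 + 180) mod 360 = 196°
S and L unchanged.
= HSL(196°, 59%, 34%)


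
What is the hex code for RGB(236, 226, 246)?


R = 236 → EC (hex)
G = 226 → E2 (hex)
B = 246 → F6 (hex)
Hex = #ECE2F6


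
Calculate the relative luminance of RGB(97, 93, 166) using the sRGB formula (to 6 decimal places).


Linearize each channel (sRGB transfer function): c = v/255; c_lin = c/12.92 if c ≤ 0.04045, else ((c+0.055)/1.055)^2.4
  R: 97/255 ≈ 0.380392 > 0.04045 → ((0.380392+0.055)/1.055)^2.4 ≈ 0.119538
  G: 93/255 ≈ 0.364706 > 0.04045 → ((0.364706+0.055)/1.055)^2.4 ≈ 0.109462
  B: 166/255 ≈ 0.650980 > 0.04045 → ((0.650980+0.055)/1.055)^2.4 ≈ 0.381326
R_lin = 0.119538, G_lin = 0.109462, B_lin = 0.381326
L = 0.2126×R + 0.7152×G + 0.0722×B
L = 0.2126×0.119538 + 0.7152×0.109462 + 0.0722×0.381326
L ≈ 0.131233


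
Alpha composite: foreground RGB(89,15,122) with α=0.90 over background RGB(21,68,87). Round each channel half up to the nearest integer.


C = α×F + (1-α)×B, with 1-α = 0.10
R: 0.90×89 + 0.10×21 = 80.10 + 2.10 = 82.20 → 82
G: 0.90×15 + 0.10×68 = 13.50 + 6.80 = 20.30 → 20
B: 0.90×122 + 0.10×87 = 109.80 + 8.70 = 118.50 → 119
= RGB(82, 20, 119)


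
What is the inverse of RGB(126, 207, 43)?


Invert: (255-R, 255-G, 255-B)
R: 255-126 = 129
G: 255-207 = 48
B: 255-43 = 212
= RGB(129, 48, 212)


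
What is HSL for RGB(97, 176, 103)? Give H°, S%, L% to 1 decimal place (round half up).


Normalize: R'=97/255≈0.3804, G'=176/255≈0.6902, B'=103/255≈0.4039
Max=176/255, Min=97/255, Δ=Max-Min=79/255
L = (Max+Min)/2 = (176+97)/510 = 273/510 = 0.53529… → L = 53.5%
L > 0.5 → S = Δ/(2-Max-Min) = 79/(510-176-97) = 79/237 = 0.33333… → S = 33.3%
(the 1/255 factors cancel in S and H, so raw channel differences can be used)
Max is G' → H = 60 × ((B-R)/Δ + 2) = 60 × ((103-97)/79 + 2)
  6/79 + 2 = 0.0759… + 2 = 2.0759…
  H = 60 × 2.0759… = 124.556…° → H = 124.6°
= HSL(124.6°, 33.3%, 53.5%)


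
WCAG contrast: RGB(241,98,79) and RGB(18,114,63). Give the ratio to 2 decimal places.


Linearize each sRGB channel c=v/255: c/12.92 if c ≤ 0.04045 else ((c+0.055)/1.055)^2.4
L = 0.2126×R_lin + 0.7152×G_lin + 0.0722×B_lin
Color 1 (241,98,79):
  R=241: 241/255≈0.9451 > 0.04045 → ((0.9451+0.055)/1.055)^2.4 ≈ 0.87962
  G=98: 98/255≈0.3843 > 0.04045 → ((0.3843+0.055)/1.055)^2.4 ≈ 0.12214
  B=79: 79/255≈0.3098 > 0.04045 → ((0.3098+0.055)/1.055)^2.4 ≈ 0.07819
  L1 = 0.2126×0.87962 + 0.7152×0.12214 + 0.0722×0.07819 ≈ 0.28001
Color 2 (18,114,63):
  R=18: 18/255≈0.0706 > 0.04045 → ((0.0706+0.055)/1.055)^2.4 ≈ 0.00605
  G=114: 114/255≈0.4471 > 0.04045 → ((0.4471+0.055)/1.055)^2.4 ≈ 0.16827
  B=63: 63/255≈0.2471 > 0.04045 → ((0.2471+0.055)/1.055)^2.4 ≈ 0.04971
  L2 = 0.2126×0.00605 + 0.7152×0.16827 + 0.0722×0.04971 ≈ 0.12522
Lighter = 0.28001, Darker = 0.12522
Ratio = (L_lighter + 0.05) / (L_darker + 0.05)
Ratio = (0.28001 + 0.05) / (0.12522 + 0.05) = 0.33001 / 0.17522 ≈ 1.8834
Ratio ≈ 1.88:1


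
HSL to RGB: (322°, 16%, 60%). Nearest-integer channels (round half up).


H=322°, S=0.16, L=0.60
C = (1-|2L-1|)×S = (1-|0.20|)×0.16 = 0.128
H' = H/60 = 322/60 ≈ 5.3667; X = C×(1-|H' mod 2 - 1|) ≈ 0.0811
m = L - C/2 = 0.60 - 0.064 = 0.536
Sector ⌊H'⌋ = 5 → (R',G',B') = (0.128, 0.0, ≈0.0811)
RGB = ((R'+m)×255, (G'+m)×255, (B'+m)×255) = (169.32, 136.68, 157.352)
Round half up → RGB(169, 137, 157)


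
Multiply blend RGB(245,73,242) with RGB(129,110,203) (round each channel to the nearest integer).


Multiply: C = A×B/255, rounded to nearest integer
R: 245×129/255 = 31605/255 ≈ 123.941 → 124
G: 73×110/255 = 8030/255 ≈ 31.490 → 31
B: 242×203/255 = 49126/255 ≈ 192.651 → 193
= RGB(124, 31, 193)


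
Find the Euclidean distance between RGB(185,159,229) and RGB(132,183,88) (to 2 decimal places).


d = √[(R₁-R₂)² + (G₁-G₂)² + (B₁-B₂)²]
d = √[(185-132)² + (159-183)² + (229-88)²]
d = √[2809 + 576 + 19881]
d = √23266
d ≈ 152.53


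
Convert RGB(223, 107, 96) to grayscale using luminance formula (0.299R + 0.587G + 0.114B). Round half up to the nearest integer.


Gray = 0.299×R + 0.587×G + 0.114×B
Gray = 0.299×223 + 0.587×107 + 0.114×96
Gray = 66.677 + 62.809 + 10.944
Gray = 140.430 → round half up → 140
Gray = 140


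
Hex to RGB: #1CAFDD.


1C → 28 (R)
AF → 175 (G)
DD → 221 (B)
= RGB(28, 175, 221)


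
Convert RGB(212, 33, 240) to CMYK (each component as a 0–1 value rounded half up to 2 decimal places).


R'=212/255≈0.8314, G'=33/255≈0.1294, B'=240/255≈0.9412
K = 1 - max(R',G',B') = 1 - 240/255 = 15/255 = 0.05882… → 0.06
(1-R'-K)/(1-K) simplifies to (max-R)/max with max = 240:
C = (240-212)/240 = 28/240 = 0.11666… → 0.12
M = (240-33)/240 = 207/240 = 0.8625 → 0.86
Y = (240-240)/240 = 0/240 = 0 → 0.00
= CMYK(0.12, 0.86, 0.00, 0.06)


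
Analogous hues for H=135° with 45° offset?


Base hue: 135°
Left analog: (135 - 45) mod 360 = 90°
Right analog: (135 + 45) mod 360 = 180°
Analogous hues = 90° and 180°


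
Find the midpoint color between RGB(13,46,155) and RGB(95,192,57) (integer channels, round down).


Midpoint: each channel = ⌊(C₁+C₂)/2⌋
R: ⌊(13+95)/2⌋ = 54
G: ⌊(46+192)/2⌋ = 119
B: ⌊(155+57)/2⌋ = 106
= RGB(54, 119, 106)


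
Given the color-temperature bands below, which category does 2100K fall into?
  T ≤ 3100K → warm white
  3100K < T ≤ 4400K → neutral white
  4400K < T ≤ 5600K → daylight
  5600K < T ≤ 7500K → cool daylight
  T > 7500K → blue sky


Temperature: 2100K
2100K ≤ 3100K → warm white
Classification: warm white


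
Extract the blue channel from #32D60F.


Color: #32D60F
R = 32 = 50
G = D6 = 214
B = 0F = 15
Blue = 15


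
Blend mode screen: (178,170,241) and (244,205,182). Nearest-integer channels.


Screen: C = 255 - (255-A)×(255-B)/255, rounded to nearest integer
R: 255 - (255-178)×(255-244)/255 = 255 - 847/255 ≈ 255 - 3.322 = 251.678 → 252
G: 255 - (255-170)×(255-205)/255 = 255 - 4250/255 ≈ 255 - 16.667 = 238.333 → 238
B: 255 - (255-241)×(255-182)/255 = 255 - 1022/255 ≈ 255 - 4.008 = 250.992 → 251
= RGB(252, 238, 251)


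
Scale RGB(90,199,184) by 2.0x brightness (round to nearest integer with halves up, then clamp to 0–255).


Multiply each channel by 2.0, round half up, clamp to [0, 255]
R: 90×2.0 = 180
G: 199×2.0 = 398 → clamp → 255
B: 184×2.0 = 368 → clamp → 255
= RGB(180, 255, 255)


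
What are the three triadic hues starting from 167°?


Triadic: equally spaced at 120° intervals
H1 = 167°
H2 = (167 + 120) mod 360 = 287°
H3 = (167 + 240) mod 360 = 47°
Triadic = 167°, 287°, 47°


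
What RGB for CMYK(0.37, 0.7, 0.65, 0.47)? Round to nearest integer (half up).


R = 255 × (1-C) × (1-K) = 255 × 0.63 × 0.53 = 85.1445 → 85
G = 255 × (1-M) × (1-K) = 255 × 0.30 × 0.53 = 40.545 → 41
B = 255 × (1-Y) × (1-K) = 255 × 0.35 × 0.53 = 47.3025 → 47
= RGB(85, 41, 47)


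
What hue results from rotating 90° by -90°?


New hue = (H + rotation) mod 360
New hue = (90 -90) mod 360
= 0 mod 360
= 0°


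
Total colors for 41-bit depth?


Colors = 2^bits = 2^41
= 2,199,023,255,552 colors


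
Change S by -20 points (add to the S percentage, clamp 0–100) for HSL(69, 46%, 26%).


Original S = 46%
Adjustment = -20 percentage points
New S = 46 + (-20) = 26
Clamp to [0, 100] → 26
= HSL(69°, 26%, 26%)


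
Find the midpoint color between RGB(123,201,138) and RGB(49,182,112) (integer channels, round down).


Midpoint: each channel = ⌊(C₁+C₂)/2⌋
R: ⌊(123+49)/2⌋ = 86
G: ⌊(201+182)/2⌋ = 191
B: ⌊(138+112)/2⌋ = 125
= RGB(86, 191, 125)


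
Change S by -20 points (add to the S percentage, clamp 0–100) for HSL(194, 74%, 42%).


Original S = 74%
Adjustment = -20 percentage points
New S = 74 + (-20) = 54
Clamp to [0, 100] → 54
= HSL(194°, 54%, 42%)


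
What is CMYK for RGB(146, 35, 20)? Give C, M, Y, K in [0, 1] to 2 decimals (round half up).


R'=146/255≈0.5725, G'=35/255≈0.1373, B'=20/255≈0.0784
K = 1 - max(R',G',B') = 1 - 146/255 = 109/255 = 0.42745… → 0.43
(1-R'-K)/(1-K) simplifies to (max-R)/max with max = 146:
C = (146-146)/146 = 0/146 = 0 → 0.00
M = (146-35)/146 = 111/146 = 0.76027… → 0.76
Y = (146-20)/146 = 126/146 = 0.86301… → 0.86
= CMYK(0.00, 0.76, 0.86, 0.43)


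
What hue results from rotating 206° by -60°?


New hue = (H + rotation) mod 360
New hue = (206 -60) mod 360
= 146 mod 360
= 146°


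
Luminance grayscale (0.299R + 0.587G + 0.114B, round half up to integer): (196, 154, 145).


Gray = 0.299×R + 0.587×G + 0.114×B
Gray = 0.299×196 + 0.587×154 + 0.114×145
Gray = 58.604 + 90.398 + 16.530
Gray = 165.532 → round half up → 166
Gray = 166


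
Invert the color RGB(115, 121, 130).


Invert: (255-R, 255-G, 255-B)
R: 255-115 = 140
G: 255-121 = 134
B: 255-130 = 125
= RGB(140, 134, 125)


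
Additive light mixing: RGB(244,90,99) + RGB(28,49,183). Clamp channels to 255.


Additive: each channel = min(255, C₁+C₂)
R: 244+28 = 272 → 255
G: 90+49 = 139 → 139
B: 99+183 = 282 → 255
= RGB(255, 139, 255)


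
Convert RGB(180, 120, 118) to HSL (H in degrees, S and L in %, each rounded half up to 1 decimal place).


Normalize: R'=180/255≈0.7059, G'=120/255≈0.4706, B'=118/255≈0.4627
Max=180/255, Min=118/255, Δ=Max-Min=62/255
L = (Max+Min)/2 = (180+118)/510 = 298/510 = 0.58431… → L = 58.4%
L > 0.5 → S = Δ/(2-Max-Min) = 62/(510-180-118) = 62/212 = 0.29245… → S = 29.2%
(the 1/255 factors cancel in S and H, so raw channel differences can be used)
Max is R' → H = 60 × (((G-B)/Δ) mod 6) = 60 × (((120-118)/62) mod 6)
  2/62 = 0.0322…
  H = 60 × 0.0322… = 1.935…° → H = 1.9°
= HSL(1.9°, 29.2%, 58.4%)


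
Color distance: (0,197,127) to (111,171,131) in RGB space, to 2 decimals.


d = √[(R₁-R₂)² + (G₁-G₂)² + (B₁-B₂)²]
d = √[(0-111)² + (197-171)² + (127-131)²]
d = √[12321 + 676 + 16]
d = √13013
d ≈ 114.07


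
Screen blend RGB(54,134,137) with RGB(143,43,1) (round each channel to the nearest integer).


Screen: C = 255 - (255-A)×(255-B)/255, rounded to nearest integer
R: 255 - (255-54)×(255-143)/255 = 255 - 22512/255 ≈ 255 - 88.282 = 166.718 → 167
G: 255 - (255-134)×(255-43)/255 = 255 - 25652/255 ≈ 255 - 100.596 = 154.404 → 154
B: 255 - (255-137)×(255-1)/255 = 255 - 29972/255 ≈ 255 - 117.537 = 137.463 → 137
= RGB(167, 154, 137)


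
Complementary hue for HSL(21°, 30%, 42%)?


Complement = opposite side of color wheel = hue + 180°
H' = (21 + 180) mod 360 = 201°
S and L unchanged.
= HSL(201°, 30%, 42%)


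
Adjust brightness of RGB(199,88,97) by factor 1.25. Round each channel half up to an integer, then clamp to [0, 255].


Multiply each channel by 1.25, round half up, clamp to [0, 255]
R: 199×1.25 = 248.75 → round → 249
G: 88×1.25 = 110
B: 97×1.25 = 121.25 → round → 121
= RGB(249, 110, 121)


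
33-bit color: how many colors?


Colors = 2^bits = 2^33
= 8,589,934,592 colors


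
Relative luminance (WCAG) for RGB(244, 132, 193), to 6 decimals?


Linearize each channel (sRGB transfer function): c = v/255; c_lin = c/12.92 if c ≤ 0.04045, else ((c+0.055)/1.055)^2.4
  R: 244/255 ≈ 0.956863 > 0.04045 → ((0.956863+0.055)/1.055)^2.4 ≈ 0.904661
  G: 132/255 ≈ 0.517647 > 0.04045 → ((0.517647+0.055)/1.055)^2.4 ≈ 0.230740
  B: 193/255 ≈ 0.756863 > 0.04045 → ((0.756863+0.055)/1.055)^2.4 ≈ 0.533276
R_lin = 0.904661, G_lin = 0.230740, B_lin = 0.533276
L = 0.2126×R + 0.7152×G + 0.0722×B
L = 0.2126×0.904661 + 0.7152×0.230740 + 0.0722×0.533276
L ≈ 0.395859


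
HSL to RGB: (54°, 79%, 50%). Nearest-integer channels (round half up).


H=54°, S=0.79, L=0.50
C = (1-|2L-1|)×S = (1-|0.00|)×0.79 = 0.79
H' = H/60 = 54/60 ≈ 0.9000; X = C×(1-|H' mod 2 - 1|) = 0.711
m = L - C/2 = 0.50 - 0.395 = 0.105
Sector ⌊H'⌋ = 0 → (R',G',B') = (0.79, 0.711, 0.0)
RGB = ((R'+m)×255, (G'+m)×255, (B'+m)×255) = (228.225, 208.08, 26.775)
Round half up → RGB(228, 208, 27)


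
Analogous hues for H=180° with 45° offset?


Base hue: 180°
Left analog: (180 - 45) mod 360 = 135°
Right analog: (180 + 45) mod 360 = 225°
Analogous hues = 135° and 225°


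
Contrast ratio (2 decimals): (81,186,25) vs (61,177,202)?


Linearize each sRGB channel c=v/255: c/12.92 if c ≤ 0.04045 else ((c+0.055)/1.055)^2.4
L = 0.2126×R_lin + 0.7152×G_lin + 0.0722×B_lin
Color 1 (81,186,25):
  R=81: 81/255≈0.3176 > 0.04045 → ((0.3176+0.055)/1.055)^2.4 ≈ 0.08228
  G=186: 186/255≈0.7294 > 0.04045 → ((0.7294+0.055)/1.055)^2.4 ≈ 0.49102
  B=25: 25/255≈0.0980 > 0.04045 → ((0.0980+0.055)/1.055)^2.4 ≈ 0.00972
  L1 = 0.2126×0.08228 + 0.7152×0.49102 + 0.0722×0.00972 ≈ 0.36937
Color 2 (61,177,202):
  R=61: 61/255≈0.2392 > 0.04045 → ((0.2392+0.055)/1.055)^2.4 ≈ 0.04667
  G=177: 177/255≈0.6941 > 0.04045 → ((0.6941+0.055)/1.055)^2.4 ≈ 0.43966
  B=202: 202/255≈0.7922 > 0.04045 → ((0.7922+0.055)/1.055)^2.4 ≈ 0.59062
  L2 = 0.2126×0.04667 + 0.7152×0.43966 + 0.0722×0.59062 ≈ 0.36701
Lighter = 0.36937, Darker = 0.36701
Ratio = (L_lighter + 0.05) / (L_darker + 0.05)
Ratio = (0.36937 + 0.05) / (0.36701 + 0.05) = 0.41937 / 0.41701 ≈ 1.0057
Ratio ≈ 1.01:1


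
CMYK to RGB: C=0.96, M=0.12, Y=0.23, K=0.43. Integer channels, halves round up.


R = 255 × (1-C) × (1-K) = 255 × 0.04 × 0.57 = 5.814 → 6
G = 255 × (1-M) × (1-K) = 255 × 0.88 × 0.57 = 127.908 → 128
B = 255 × (1-Y) × (1-K) = 255 × 0.77 × 0.57 = 111.9195 → 112
= RGB(6, 128, 112)


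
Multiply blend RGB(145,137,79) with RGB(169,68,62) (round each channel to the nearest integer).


Multiply: C = A×B/255, rounded to nearest integer
R: 145×169/255 = 24505/255 ≈ 96.098 → 96
G: 137×68/255 = 9316/255 ≈ 36.533 → 37
B: 79×62/255 = 4898/255 ≈ 19.208 → 19
= RGB(96, 37, 19)


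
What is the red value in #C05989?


Color: #C05989
R = C0 = 192
G = 59 = 89
B = 89 = 137
Red = 192


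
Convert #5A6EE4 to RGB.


5A → 90 (R)
6E → 110 (G)
E4 → 228 (B)
= RGB(90, 110, 228)


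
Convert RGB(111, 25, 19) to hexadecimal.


R = 111 → 6F (hex)
G = 25 → 19 (hex)
B = 19 → 13 (hex)
Hex = #6F1913


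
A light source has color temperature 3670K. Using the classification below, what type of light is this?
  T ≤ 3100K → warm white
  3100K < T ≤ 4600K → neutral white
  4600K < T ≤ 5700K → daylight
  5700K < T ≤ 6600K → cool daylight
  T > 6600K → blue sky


Temperature: 3670K
3100K < 3670K ≤ 4600K → neutral white
Classification: neutral white


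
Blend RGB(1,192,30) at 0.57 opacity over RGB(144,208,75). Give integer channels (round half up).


C = α×F + (1-α)×B, with 1-α = 0.43
R: 0.57×1 + 0.43×144 = 0.57 + 61.92 = 62.49 → 62
G: 0.57×192 + 0.43×208 = 109.44 + 89.44 = 198.88 → 199
B: 0.57×30 + 0.43×75 = 17.10 + 32.25 = 49.35 → 49
= RGB(62, 199, 49)


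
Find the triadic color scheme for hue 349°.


Triadic: equally spaced at 120° intervals
H1 = 349°
H2 = (349 + 120) mod 360 = 109°
H3 = (349 + 240) mod 360 = 229°
Triadic = 349°, 109°, 229°


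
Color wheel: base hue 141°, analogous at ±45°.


Base hue: 141°
Left analog: (141 - 45) mod 360 = 96°
Right analog: (141 + 45) mod 360 = 186°
Analogous hues = 96° and 186°


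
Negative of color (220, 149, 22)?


Invert: (255-R, 255-G, 255-B)
R: 255-220 = 35
G: 255-149 = 106
B: 255-22 = 233
= RGB(35, 106, 233)


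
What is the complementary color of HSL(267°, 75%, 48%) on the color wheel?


Complement = opposite side of color wheel = hue + 180°
H' = (267 + 180) mod 360 = 87°
S and L unchanged.
= HSL(87°, 75%, 48%)


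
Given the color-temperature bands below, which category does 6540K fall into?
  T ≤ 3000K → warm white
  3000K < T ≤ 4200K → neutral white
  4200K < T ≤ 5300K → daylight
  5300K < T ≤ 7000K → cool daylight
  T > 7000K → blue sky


Temperature: 6540K
5300K < 6540K ≤ 7000K → cool daylight
Classification: cool daylight


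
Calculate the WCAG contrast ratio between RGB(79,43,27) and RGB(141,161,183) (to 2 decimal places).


Linearize each sRGB channel c=v/255: c/12.92 if c ≤ 0.04045 else ((c+0.055)/1.055)^2.4
L = 0.2126×R_lin + 0.7152×G_lin + 0.0722×B_lin
Color 1 (79,43,27):
  R=79: 79/255≈0.3098 > 0.04045 → ((0.3098+0.055)/1.055)^2.4 ≈ 0.07819
  G=43: 43/255≈0.1686 > 0.04045 → ((0.1686+0.055)/1.055)^2.4 ≈ 0.02416
  B=27: 27/255≈0.1059 > 0.04045 → ((0.1059+0.055)/1.055)^2.4 ≈ 0.01096
  L1 = 0.2126×0.07819 + 0.7152×0.02416 + 0.0722×0.01096 ≈ 0.03469
Color 2 (141,161,183):
  R=141: 141/255≈0.5529 > 0.04045 → ((0.5529+0.055)/1.055)^2.4 ≈ 0.26636
  G=161: 161/255≈0.6314 > 0.04045 → ((0.6314+0.055)/1.055)^2.4 ≈ 0.35640
  B=183: 183/255≈0.7176 > 0.04045 → ((0.7176+0.055)/1.055)^2.4 ≈ 0.47353
  L2 = 0.2126×0.26636 + 0.7152×0.35640 + 0.0722×0.47353 ≈ 0.34571
Lighter = 0.34571, Darker = 0.03469
Ratio = (L_lighter + 0.05) / (L_darker + 0.05)
Ratio = (0.34571 + 0.05) / (0.03469 + 0.05) = 0.39571 / 0.08469 ≈ 4.6724
Ratio ≈ 4.67:1


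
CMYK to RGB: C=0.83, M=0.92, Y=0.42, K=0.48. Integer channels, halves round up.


R = 255 × (1-C) × (1-K) = 255 × 0.17 × 0.52 = 22.542 → 23
G = 255 × (1-M) × (1-K) = 255 × 0.08 × 0.52 = 10.608 → 11
B = 255 × (1-Y) × (1-K) = 255 × 0.58 × 0.52 = 76.908 → 77
= RGB(23, 11, 77)


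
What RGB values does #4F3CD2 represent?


4F → 79 (R)
3C → 60 (G)
D2 → 210 (B)
= RGB(79, 60, 210)


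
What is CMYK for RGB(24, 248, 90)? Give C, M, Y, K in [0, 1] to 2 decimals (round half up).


R'=24/255≈0.0941, G'=248/255≈0.9725, B'=90/255≈0.3529
K = 1 - max(R',G',B') = 1 - 248/255 = 7/255 = 0.02745… → 0.03
(1-R'-K)/(1-K) simplifies to (max-R)/max with max = 248:
C = (248-24)/248 = 224/248 = 0.90322… → 0.90
M = (248-248)/248 = 0/248 = 0 → 0.00
Y = (248-90)/248 = 158/248 = 0.63709… → 0.64
= CMYK(0.90, 0.00, 0.64, 0.03)


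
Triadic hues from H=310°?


Triadic: equally spaced at 120° intervals
H1 = 310°
H2 = (310 + 120) mod 360 = 70°
H3 = (310 + 240) mod 360 = 190°
Triadic = 310°, 70°, 190°


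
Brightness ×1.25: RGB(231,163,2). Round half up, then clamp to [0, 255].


Multiply each channel by 1.25, round half up, clamp to [0, 255]
R: 231×1.25 = 288.75 → round → 289 → clamp → 255
G: 163×1.25 = 203.75 → round → 204
B: 2×1.25 = 2.5 → round → 3
= RGB(255, 204, 3)


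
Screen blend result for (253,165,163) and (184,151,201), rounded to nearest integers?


Screen: C = 255 - (255-A)×(255-B)/255, rounded to nearest integer
R: 255 - (255-253)×(255-184)/255 = 255 - 142/255 ≈ 255 - 0.557 = 254.443 → 254
G: 255 - (255-165)×(255-151)/255 = 255 - 9360/255 ≈ 255 - 36.706 = 218.294 → 218
B: 255 - (255-163)×(255-201)/255 = 255 - 4968/255 ≈ 255 - 19.482 = 235.518 → 236
= RGB(254, 218, 236)


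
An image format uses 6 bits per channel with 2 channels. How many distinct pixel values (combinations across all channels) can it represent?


Total bits = 6 bits/channel × 2 channels = 12 bits
Distinct pixel values = 2^12
= 4,096 pixel values


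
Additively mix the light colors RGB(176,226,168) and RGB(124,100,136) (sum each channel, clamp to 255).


Additive: each channel = min(255, C₁+C₂)
R: 176+124 = 300 → 255
G: 226+100 = 326 → 255
B: 168+136 = 304 → 255
= RGB(255, 255, 255)


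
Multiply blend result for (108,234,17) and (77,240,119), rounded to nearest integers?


Multiply: C = A×B/255, rounded to nearest integer
R: 108×77/255 = 8316/255 ≈ 32.612 → 33
G: 234×240/255 = 56160/255 ≈ 220.235 → 220
B: 17×119/255 = 2023/255 ≈ 7.933 → 8
= RGB(33, 220, 8)


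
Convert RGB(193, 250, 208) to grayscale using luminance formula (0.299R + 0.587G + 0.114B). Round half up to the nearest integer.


Gray = 0.299×R + 0.587×G + 0.114×B
Gray = 0.299×193 + 0.587×250 + 0.114×208
Gray = 57.707 + 146.750 + 23.712
Gray = 228.169 → round half up → 228
Gray = 228


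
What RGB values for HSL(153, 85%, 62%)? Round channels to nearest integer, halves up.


H=153°, S=0.85, L=0.62
C = (1-|2L-1|)×S = (1-|0.24|)×0.85 = 0.646
H' = H/60 = 153/60 ≈ 2.5500; X = C×(1-|H' mod 2 - 1|) = 0.3553
m = L - C/2 = 0.62 - 0.323 = 0.297
Sector ⌊H'⌋ = 2 → (R',G',B') = (0.0, 0.646, 0.3553)
RGB = ((R'+m)×255, (G'+m)×255, (B'+m)×255) = (75.735, 240.465, 166.3365)
Round half up → RGB(76, 240, 166)


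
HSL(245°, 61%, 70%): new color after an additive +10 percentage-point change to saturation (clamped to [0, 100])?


Original S = 61%
Adjustment = +10 percentage points
New S = 61 + (10) = 71
Clamp to [0, 100] → 71
= HSL(245°, 71%, 70%)


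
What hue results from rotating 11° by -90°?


New hue = (H + rotation) mod 360
New hue = (11 -90) mod 360
= -79 mod 360
= 281°


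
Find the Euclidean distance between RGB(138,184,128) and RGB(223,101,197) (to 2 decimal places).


d = √[(R₁-R₂)² + (G₁-G₂)² + (B₁-B₂)²]
d = √[(138-223)² + (184-101)² + (128-197)²]
d = √[7225 + 6889 + 4761]
d = √18875
d ≈ 137.39


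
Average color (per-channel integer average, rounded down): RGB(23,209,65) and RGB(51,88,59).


Midpoint: each channel = ⌊(C₁+C₂)/2⌋
R: ⌊(23+51)/2⌋ = 37
G: ⌊(209+88)/2⌋ = 148
B: ⌊(65+59)/2⌋ = 62
= RGB(37, 148, 62)


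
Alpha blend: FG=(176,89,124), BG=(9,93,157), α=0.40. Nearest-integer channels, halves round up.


C = α×F + (1-α)×B, with 1-α = 0.60
R: 0.40×176 + 0.60×9 = 70.40 + 5.40 = 75.80 → 76
G: 0.40×89 + 0.60×93 = 35.60 + 55.80 = 91.40 → 91
B: 0.40×124 + 0.60×157 = 49.60 + 94.20 = 143.80 → 144
= RGB(76, 91, 144)


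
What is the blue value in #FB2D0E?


Color: #FB2D0E
R = FB = 251
G = 2D = 45
B = 0E = 14
Blue = 14


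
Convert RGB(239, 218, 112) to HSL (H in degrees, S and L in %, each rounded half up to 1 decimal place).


Normalize: R'=239/255≈0.9373, G'=218/255≈0.8549, B'=112/255≈0.4392
Max=239/255, Min=112/255, Δ=Max-Min=127/255
L = (Max+Min)/2 = (239+112)/510 = 351/510 = 0.68823… → L = 68.8%
L > 0.5 → S = Δ/(2-Max-Min) = 127/(510-239-112) = 127/159 = 0.79874… → S = 79.9%
(the 1/255 factors cancel in S and H, so raw channel differences can be used)
Max is R' → H = 60 × (((G-B)/Δ) mod 6) = 60 × (((218-112)/127) mod 6)
  106/127 = 0.8346…
  H = 60 × 0.8346… = 50.078…° → H = 50.1°
= HSL(50.1°, 79.9%, 68.8%)


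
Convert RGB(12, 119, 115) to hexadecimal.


R = 12 → 0C (hex)
G = 119 → 77 (hex)
B = 115 → 73 (hex)
Hex = #0C7773


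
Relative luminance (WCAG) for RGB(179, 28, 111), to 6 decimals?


Linearize each channel (sRGB transfer function): c = v/255; c_lin = c/12.92 if c ≤ 0.04045, else ((c+0.055)/1.055)^2.4
  R: 179/255 ≈ 0.701961 > 0.04045 → ((0.701961+0.055)/1.055)^2.4 ≈ 0.450786
  G: 28/255 ≈ 0.109804 > 0.04045 → ((0.109804+0.055)/1.055)^2.4 ≈ 0.011612
  B: 111/255 ≈ 0.435294 > 0.04045 → ((0.435294+0.055)/1.055)^2.4 ≈ 0.158961
R_lin = 0.450786, G_lin = 0.011612, B_lin = 0.158961
L = 0.2126×R + 0.7152×G + 0.0722×B
L = 0.2126×0.450786 + 0.7152×0.011612 + 0.0722×0.158961
L ≈ 0.115619


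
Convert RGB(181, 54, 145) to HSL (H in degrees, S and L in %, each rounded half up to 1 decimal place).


Normalize: R'=181/255≈0.7098, G'=54/255≈0.2118, B'=145/255≈0.5686
Max=181/255, Min=54/255, Δ=Max-Min=127/255
L = (Max+Min)/2 = (181+54)/510 = 235/510 = 0.46078… → L = 46.1%
L ≤ 0.5 → S = Δ/(Max+Min) = 127/(181+54) = 127/235 = 0.54042… → S = 54.0%
(the 1/255 factors cancel in S and H, so raw channel differences can be used)
Max is R' → H = 60 × (((G-B)/Δ) mod 6) = 60 × (((54-145)/127) mod 6)
  (-91)/127 = -0.7165…; negative, so add 6 → 5.2834…
  H = 60 × 5.2834… = 317.007…° → H = 317.0°
= HSL(317.0°, 54.0%, 46.1%)


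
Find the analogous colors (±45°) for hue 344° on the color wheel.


Base hue: 344°
Left analog: (344 - 45) mod 360 = 299°
Right analog: (344 + 45) mod 360 = 29°
Analogous hues = 299° and 29°


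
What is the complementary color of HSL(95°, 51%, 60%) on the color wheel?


Complement = opposite side of color wheel = hue + 180°
H' = (95 + 180) mod 360 = 275°
S and L unchanged.
= HSL(275°, 51%, 60%)


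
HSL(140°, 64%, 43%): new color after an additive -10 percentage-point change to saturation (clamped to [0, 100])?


Original S = 64%
Adjustment = -10 percentage points
New S = 64 + (-10) = 54
Clamp to [0, 100] → 54
= HSL(140°, 54%, 43%)


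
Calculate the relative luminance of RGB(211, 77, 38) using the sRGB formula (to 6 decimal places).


Linearize each channel (sRGB transfer function): c = v/255; c_lin = c/12.92 if c ≤ 0.04045, else ((c+0.055)/1.055)^2.4
  R: 211/255 ≈ 0.827451 > 0.04045 → ((0.827451+0.055)/1.055)^2.4 ≈ 0.651406
  G: 77/255 ≈ 0.301961 > 0.04045 → ((0.301961+0.055)/1.055)^2.4 ≈ 0.074214
  B: 38/255 ≈ 0.149020 > 0.04045 → ((0.149020+0.055)/1.055)^2.4 ≈ 0.019382
R_lin = 0.651406, G_lin = 0.074214, B_lin = 0.019382
L = 0.2126×R + 0.7152×G + 0.0722×B
L = 0.2126×0.651406 + 0.7152×0.074214 + 0.0722×0.019382
L ≈ 0.192966
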